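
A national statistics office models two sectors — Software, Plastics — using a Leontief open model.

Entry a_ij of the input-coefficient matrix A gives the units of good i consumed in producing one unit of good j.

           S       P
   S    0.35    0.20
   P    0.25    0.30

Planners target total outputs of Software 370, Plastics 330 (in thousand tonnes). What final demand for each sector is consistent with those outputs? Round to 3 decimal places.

I − A =
  [   0.65    -0.20]
  [  -0.25     0.70]
d = (I − A) x:
  d_S = (+0.65)·370 + (-0.20)·330 = 174.500
  d_P = (-0.25)·370 + (+0.70)·330 = 138.500

d_S = 174.500, d_P = 138.500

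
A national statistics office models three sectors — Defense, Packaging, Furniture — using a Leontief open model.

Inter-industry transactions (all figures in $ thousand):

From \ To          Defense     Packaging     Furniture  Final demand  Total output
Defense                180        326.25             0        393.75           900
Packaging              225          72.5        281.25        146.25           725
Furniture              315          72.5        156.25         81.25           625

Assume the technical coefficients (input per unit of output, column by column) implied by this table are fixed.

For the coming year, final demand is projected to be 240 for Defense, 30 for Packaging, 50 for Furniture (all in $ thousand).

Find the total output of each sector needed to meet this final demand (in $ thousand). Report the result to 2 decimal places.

x_D = 491.61, x_P = 340.65, x_F = 341.51

Technical coefficients a_ij = z_ij / X_j:
  a_DD = 180/900 = 0.20, a_PD = 225/900 = 0.25, a_FD = 315/900 = 0.35
  a_DP = 326.25/725 = 0.45, a_PP = 72.5/725 = 0.10, a_FP = 72.5/725 = 0.10
  a_DF = 0/625 = 0.00, a_PF = 281.25/625 = 0.45, a_FF = 156.25/625 = 0.25
I − A =
  [   0.80    -0.45     0.00]
  [  -0.25     0.90    -0.45]
  [  -0.35    -0.10     0.75]
Cofactors of I−A, C_ij = (−1)^(i+j)·(minor ij) (rows/columns in the sector order above):
  C_11 = (0.90)(0.75) − (-0.45)(-0.10) = 0.6300
  C_12 = −[(-0.25)(0.75) − (-0.45)(-0.35)] = 0.3450
  C_13 = (-0.25)(-0.10) − (0.90)(-0.35) = 0.3400
  C_21 = −[(-0.45)(0.75) − (0.00)(-0.10)] = 0.3375
  C_22 = (0.80)(0.75) − (0.00)(-0.35) = 0.6000
  C_23 = −[(0.80)(-0.10) − (-0.45)(-0.35)] = 0.2375
  C_31 = (-0.45)(-0.45) − (0.00)(0.90) = 0.2025
  C_32 = −[(0.80)(-0.45) − (0.00)(-0.25)] = 0.3600
  C_33 = (0.80)(0.90) − (-0.45)(-0.25) = 0.6075
det(I−A) = Σ_j (I−A)_1j·C_1j = (0.80)(0.6300) + (-0.45)(0.3450) + (0.00)(0.3400) = 0.34875
adj(I−A) = Cᵀ =
  [ 0.6300   0.3375   0.2025]
  [ 0.3450   0.6000   0.3600]
  [ 0.3400   0.2375   0.6075]
(I − A)⁻¹ = adj(I−A) / det(I−A) ≈
  [   1.8065     0.9677     0.5806]
  [   0.9892     1.7204     1.0323]
  [   0.9749     0.6810     1.7419]
x = (I − A)⁻¹ d = adj(I−A)·d / det(I−A), with det(I−A) = 0.34875:
  x_D = (0.6300·240 + 0.3375·30 + 0.2025·50) / 0.34875 = 171.45 / 0.34875 ≈ 491.61
  x_P = (0.3450·240 + 0.6000·30 + 0.3600·50) / 0.34875 = 118.80 / 0.34875 ≈ 340.65
  x_F = (0.3400·240 + 0.2375·30 + 0.6075·50) / 0.34875 = 119.10 / 0.34875 ≈ 341.51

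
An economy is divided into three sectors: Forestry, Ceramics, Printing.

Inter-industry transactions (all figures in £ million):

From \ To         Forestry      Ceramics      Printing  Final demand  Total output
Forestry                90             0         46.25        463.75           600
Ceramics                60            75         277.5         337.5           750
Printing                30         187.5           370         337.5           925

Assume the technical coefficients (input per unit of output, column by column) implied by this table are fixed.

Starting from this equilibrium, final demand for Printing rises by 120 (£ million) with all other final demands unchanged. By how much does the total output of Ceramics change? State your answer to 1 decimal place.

Δx_C = 79.6

Technical coefficients a_ij = z_ij / X_j:
  a_FF = 90/600 = 0.15, a_CF = 60/600 = 0.10, a_PF = 30/600 = 0.05
  a_FC = 0/750 = 0.00, a_CC = 75/750 = 0.10, a_PC = 187.5/750 = 0.25
  a_FP = 46.25/925 = 0.05, a_CP = 277.5/925 = 0.30, a_PP = 370/925 = 0.40
I − A =
  [   0.85     0.00    -0.05]
  [  -0.10     0.90    -0.30]
  [  -0.05    -0.25     0.60]
Cofactors of I−A, C_ij = (−1)^(i+j)·(minor ij) (rows/columns in the sector order above):
  C_11 = (0.90)(0.60) − (-0.30)(-0.25) = 0.4650
  C_12 = −[(-0.10)(0.60) − (-0.30)(-0.05)] = 0.0750
  C_13 = (-0.10)(-0.25) − (0.90)(-0.05) = 0.0700
  C_21 = −[(0.00)(0.60) − (-0.05)(-0.25)] = 0.0125
  C_22 = (0.85)(0.60) − (-0.05)(-0.05) = 0.5075
  C_23 = −[(0.85)(-0.25) − (0.00)(-0.05)] = 0.2125
  C_31 = (0.00)(-0.30) − (-0.05)(0.90) = 0.0450
  C_32 = −[(0.85)(-0.30) − (-0.05)(-0.10)] = 0.2600
  C_33 = (0.85)(0.90) − (0.00)(-0.10) = 0.7650
det(I−A) = Σ_j (I−A)_1j·C_1j = (0.85)(0.4650) + (0.00)(0.0750) + (-0.05)(0.0700) = 0.39175
adj(I−A) = Cᵀ =
  [ 0.4650   0.0125   0.0450]
  [ 0.0750   0.5075   0.2600]
  [ 0.0700   0.2125   0.7650]
(I − A)⁻¹ = adj(I−A) / det(I−A) ≈
  [   1.1870     0.0319     0.1149]
  [   0.1914     1.2955     0.6637]
  [   0.1787     0.5424     1.9528]
Δx = (I − A)⁻¹ Δd with Δd having +120 in the Printing component and 0 elsewhere.
So Δx_C = L_CP · (+120), where L_CP = adj(I−A)_CP / det(I−A) = 0.2600 / 0.39175.
Δx_C = 0.2600 × (+120) / 0.39175 = 31.20 / 0.39175 ≈ 79.6.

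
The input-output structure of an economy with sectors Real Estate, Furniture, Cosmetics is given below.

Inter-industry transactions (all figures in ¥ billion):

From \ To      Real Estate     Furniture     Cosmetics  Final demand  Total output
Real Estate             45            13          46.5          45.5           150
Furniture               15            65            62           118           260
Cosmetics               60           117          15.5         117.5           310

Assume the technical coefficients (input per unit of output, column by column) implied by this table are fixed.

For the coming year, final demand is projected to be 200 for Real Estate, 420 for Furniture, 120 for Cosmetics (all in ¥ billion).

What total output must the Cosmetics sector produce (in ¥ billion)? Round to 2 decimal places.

x_3 = 725.12

Technical coefficients a_ij = z_ij / X_j:
  a_11 = 45/150 = 0.30, a_21 = 15/150 = 0.10, a_31 = 60/150 = 0.40
  a_12 = 13/260 = 0.05, a_22 = 65/260 = 0.25, a_32 = 117/260 = 0.45
  a_13 = 46.5/310 = 0.15, a_23 = 62/310 = 0.20, a_33 = 15.5/310 = 0.05
I − A =
  [   0.70    -0.05    -0.15]
  [  -0.10     0.75    -0.20]
  [  -0.40    -0.45     0.95]
Cofactors of I−A, C_ij = (−1)^(i+j)·(minor ij) (rows/columns in the sector order above):
  C_11 = (0.75)(0.95) − (-0.20)(-0.45) = 0.6225
  C_12 = −[(-0.10)(0.95) − (-0.20)(-0.40)] = 0.1750
  C_13 = (-0.10)(-0.45) − (0.75)(-0.40) = 0.3450
  C_21 = −[(-0.05)(0.95) − (-0.15)(-0.45)] = 0.1150
  C_22 = (0.70)(0.95) − (-0.15)(-0.40) = 0.6050
  C_23 = −[(0.70)(-0.45) − (-0.05)(-0.40)] = 0.3350
  C_31 = (-0.05)(-0.20) − (-0.15)(0.75) = 0.1225
  C_32 = −[(0.70)(-0.20) − (-0.15)(-0.10)] = 0.1550
  C_33 = (0.70)(0.75) − (-0.05)(-0.10) = 0.5200
det(I−A) = Σ_j (I−A)_1j·C_1j = (0.70)(0.6225) + (-0.05)(0.1750) + (-0.15)(0.3450) = 0.37525
adj(I−A) = Cᵀ =
  [ 0.6225   0.1150   0.1225]
  [ 0.1750   0.6050   0.1550]
  [ 0.3450   0.3350   0.5200]
(I − A)⁻¹ = adj(I−A) / det(I−A) ≈
  [   1.6589     0.3065     0.3264]
  [   0.4664     1.6123     0.4131]
  [   0.9194     0.8927     1.3857]
x = (I − A)⁻¹ d = adj(I−A)·d / det(I−A), with det(I−A) = 0.37525:
  x_1 = (0.6225·200 + 0.1150·420 + 0.1225·120) / 0.37525 = 187.50 / 0.37525 ≈ 499.67
  x_2 = (0.1750·200 + 0.6050·420 + 0.1550·120) / 0.37525 = 307.70 / 0.37525 ≈ 819.99
  x_3 = (0.3450·200 + 0.3350·420 + 0.5200·120) / 0.37525 = 272.10 / 0.37525 ≈ 725.12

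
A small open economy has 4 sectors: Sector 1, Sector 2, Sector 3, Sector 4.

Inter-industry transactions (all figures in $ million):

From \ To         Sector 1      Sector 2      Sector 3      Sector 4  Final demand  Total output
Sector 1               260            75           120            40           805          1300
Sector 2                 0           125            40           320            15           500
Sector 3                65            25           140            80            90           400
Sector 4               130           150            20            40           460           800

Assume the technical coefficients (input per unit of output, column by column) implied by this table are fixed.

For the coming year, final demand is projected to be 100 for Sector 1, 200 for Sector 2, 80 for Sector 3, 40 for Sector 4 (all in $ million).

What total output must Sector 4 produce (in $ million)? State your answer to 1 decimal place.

x_4 = 213.0

Technical coefficients a_ij = z_ij / X_j:
  a_11 = 260/1300 = 0.20, a_21 = 0/1300 = 0.00, a_31 = 65/1300 = 0.05, a_41 = 130/1300 = 0.10
  a_12 = 75/500 = 0.15, a_22 = 125/500 = 0.25, a_32 = 25/500 = 0.05, a_42 = 150/500 = 0.30
  a_13 = 120/400 = 0.30, a_23 = 40/400 = 0.10, a_33 = 140/400 = 0.35, a_43 = 20/400 = 0.05
  a_14 = 40/800 = 0.05, a_24 = 320/800 = 0.40, a_34 = 80/800 = 0.10, a_44 = 40/800 = 0.05
I − A =
  [   0.80    -0.15    -0.30    -0.05]
  [   0.00     0.75    -0.10    -0.40]
  [  -0.05    -0.05     0.65    -0.10]
  [  -0.10    -0.30    -0.05     0.95]
Compute the cofactors C_ij = (−1)^(i+j)·(3×3 minor ij) of I−A; the adjugate is their transpose:
adj(I−A) = Cᵀ =
  [ 0.372625   0.125000   0.198375   0.093125]
  [ 0.032750   0.469375   0.103500   0.210250]
  [ 0.039125   0.071125   0.464250   0.080875]
  [ 0.051625   0.165125   0.078000   0.374000]
det(I−A) = Σ_j (I−A)_1j·C_1j = (0.80)(0.372625) + (-0.15)(0.032750) + (-0.30)(0.039125) + (-0.05)(0.051625) = 0.27886875
(I − A)⁻¹ = adj(I−A) / det(I−A) ≈
  [   1.3362     0.4482     0.7114     0.3339]
  [   0.1174     1.6831     0.3711     0.7539]
  [   0.1403     0.2550     1.6648     0.2900]
  [   0.1851     0.5921     0.2797     1.3411]
x = (I − A)⁻¹ d = adj(I−A)·d / det(I−A), with det(I−A) = 0.27886875:
  x_1 = (0.372625·100 + 0.125000·200 + 0.198375·80 + 0.093125·40) / 0.27886875 = 81.8575 / 0.27886875 ≈ 293.5
  x_2 = (0.032750·100 + 0.469375·200 + 0.103500·80 + 0.210250·40) / 0.27886875 = 113.84 / 0.27886875 ≈ 408.2
  x_3 = (0.039125·100 + 0.071125·200 + 0.464250·80 + 0.080875·40) / 0.27886875 = 58.5125 / 0.27886875 ≈ 209.8
  x_4 = (0.051625·100 + 0.165125·200 + 0.078000·80 + 0.374000·40) / 0.27886875 = 59.3875 / 0.27886875 ≈ 213.0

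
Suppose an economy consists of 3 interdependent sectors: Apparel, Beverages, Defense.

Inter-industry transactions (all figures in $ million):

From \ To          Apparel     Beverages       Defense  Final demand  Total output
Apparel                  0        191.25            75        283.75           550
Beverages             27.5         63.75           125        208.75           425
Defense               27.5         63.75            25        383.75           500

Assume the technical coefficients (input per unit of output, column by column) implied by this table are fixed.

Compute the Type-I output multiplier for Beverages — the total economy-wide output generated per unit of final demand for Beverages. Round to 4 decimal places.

Technical coefficients a_ij = z_ij / X_j:
  a_AA = 0/550 = 0.00, a_BA = 27.5/550 = 0.05, a_DA = 27.5/550 = 0.05
  a_AB = 191.25/425 = 0.45, a_BB = 63.75/425 = 0.15, a_DB = 63.75/425 = 0.15
  a_AD = 75/500 = 0.15, a_BD = 125/500 = 0.25, a_DD = 25/500 = 0.05
I − A =
  [   1.00    -0.45    -0.15]
  [  -0.05     0.85    -0.25]
  [  -0.05    -0.15     0.95]
Cofactors of I−A, C_ij = (−1)^(i+j)·(minor ij) (rows/columns in the sector order above):
  C_11 = (0.85)(0.95) − (-0.25)(-0.15) = 0.7700
  C_12 = −[(-0.05)(0.95) − (-0.25)(-0.05)] = 0.0600
  C_13 = (-0.05)(-0.15) − (0.85)(-0.05) = 0.0500
  C_21 = −[(-0.45)(0.95) − (-0.15)(-0.15)] = 0.4500
  C_22 = (1.00)(0.95) − (-0.15)(-0.05) = 0.9425
  C_23 = −[(1.00)(-0.15) − (-0.45)(-0.05)] = 0.1725
  C_31 = (-0.45)(-0.25) − (-0.15)(0.85) = 0.2400
  C_32 = −[(1.00)(-0.25) − (-0.15)(-0.05)] = 0.2575
  C_33 = (1.00)(0.85) − (-0.45)(-0.05) = 0.8275
det(I−A) = Σ_j (I−A)_1j·C_1j = (1.00)(0.7700) + (-0.45)(0.0600) + (-0.15)(0.0500) = 0.7355
adj(I−A) = Cᵀ =
  [ 0.7700   0.4500   0.2400]
  [ 0.0600   0.9425   0.2575]
  [ 0.0500   0.1725   0.8275]
(I − A)⁻¹ = adj(I−A) / det(I−A) ≈
  [   1.04691     0.61183     0.32631]
  [   0.08158     1.28144     0.35010]
  [   0.06798     0.23453     1.12508]
The output multiplier for sector j is the column-j sum of the Leontief inverse (I − A)⁻¹ = adj(I−A) / det(I−A).
Column B of adj(I−A): (0.4500, 0.9425, 0.1725); det(I−A) = 0.7355.
m_B = (0.4500 + 0.9425 + 0.1725) / 0.7355 = 1.565 / 0.7355 ≈ 2.1278.

m_B = 2.1278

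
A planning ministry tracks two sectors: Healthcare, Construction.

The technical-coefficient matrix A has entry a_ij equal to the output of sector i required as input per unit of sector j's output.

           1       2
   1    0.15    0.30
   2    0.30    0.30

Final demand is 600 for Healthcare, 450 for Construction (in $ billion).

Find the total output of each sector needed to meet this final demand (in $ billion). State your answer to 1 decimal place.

x_1 = 1099.0, x_2 = 1113.9

I − A =
  [   0.85    -0.30]
  [  -0.30     0.70]
det(I−A) = (0.85)(0.70) − (-0.30)(-0.30) = 0.5050
adj(I−A) = [[0.70, 0.30], [0.30, 0.85]]
(I − A)⁻¹ = adj(I−A) / det(I−A) ≈
  [   1.3861     0.5941]
  [   0.5941     1.6832]
x = (I − A)⁻¹ d = adj(I−A)·d / det(I−A), with det(I−A) = 0.5050:
  x_1 = (0.70·600 + 0.30·450) / 0.5050 = 555.00 / 0.5050 ≈ 1099.0
  x_2 = (0.30·600 + 0.85·450) / 0.5050 = 562.50 / 0.5050 ≈ 1113.9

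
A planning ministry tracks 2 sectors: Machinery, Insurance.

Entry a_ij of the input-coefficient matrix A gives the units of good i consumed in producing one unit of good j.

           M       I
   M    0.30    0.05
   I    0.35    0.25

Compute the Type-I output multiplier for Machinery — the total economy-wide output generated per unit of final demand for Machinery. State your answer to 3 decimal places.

I − A =
  [   0.70    -0.05]
  [  -0.35     0.75]
det(I−A) = (0.70)(0.75) − (-0.05)(-0.35) = 0.5075
adj(I−A) = [[0.75, 0.05], [0.35, 0.70]]
(I − A)⁻¹ = adj(I−A) / det(I−A) ≈
  [   1.4778     0.0985]
  [   0.6897     1.3793]
The output multiplier for sector j is the column-j sum of the Leontief inverse (I − A)⁻¹ = adj(I−A) / det(I−A).
Column M of adj(I−A): (0.75, 0.35); det(I−A) = 0.5075.
m_M = (0.75 + 0.35) / 0.5075 = 1.10 / 0.5075 ≈ 2.167.

m_M = 2.167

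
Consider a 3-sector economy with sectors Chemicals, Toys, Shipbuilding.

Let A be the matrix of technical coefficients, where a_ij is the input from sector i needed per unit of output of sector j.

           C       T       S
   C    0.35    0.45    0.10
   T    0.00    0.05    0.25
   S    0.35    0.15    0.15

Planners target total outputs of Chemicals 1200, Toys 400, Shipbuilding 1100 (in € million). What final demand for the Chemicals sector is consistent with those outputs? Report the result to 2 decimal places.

d_C = 490.00

I − A =
  [   0.65    -0.45    -0.10]
  [   0.00     0.95    -0.25]
  [  -0.35    -0.15     0.85]
d = (I − A) x:
  d_C = (+0.65)·1200 + (-0.45)·400 + (-0.10)·1100 = 490.00
  d_T = (+0.00)·1200 + (+0.95)·400 + (-0.25)·1100 = 105.00
  d_S = (-0.35)·1200 + (-0.15)·400 + (+0.85)·1100 = 455.00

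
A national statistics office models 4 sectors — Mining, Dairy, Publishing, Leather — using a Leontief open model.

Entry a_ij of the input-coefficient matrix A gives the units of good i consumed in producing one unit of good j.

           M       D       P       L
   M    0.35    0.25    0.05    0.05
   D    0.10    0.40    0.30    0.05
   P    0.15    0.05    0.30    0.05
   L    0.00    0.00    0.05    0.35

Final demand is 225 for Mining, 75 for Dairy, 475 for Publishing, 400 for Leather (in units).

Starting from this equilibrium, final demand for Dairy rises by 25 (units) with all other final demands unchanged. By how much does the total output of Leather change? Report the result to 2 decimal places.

I − A =
  [   0.65    -0.25    -0.05    -0.05]
  [  -0.10     0.60    -0.30    -0.05]
  [  -0.15    -0.05     0.70    -0.05]
  [   0.00     0.00    -0.05     0.65]
Compute the cofactors C_ij = (−1)^(i+j)·(3×3 minor ij) of I−A; the adjugate is their transpose:
adj(I−A) = Cᵀ =
  [ 0.261625   0.114875   0.070375   0.034375]
  [ 0.074875   0.288875   0.131875   0.038125]
  [ 0.061750   0.045500   0.237250   0.026500]
  [ 0.004750   0.003500   0.018250   0.229750]
det(I−A) = Σ_j (I−A)_1j·C_1j = (0.65)(0.261625) + (-0.25)(0.074875) + (-0.05)(0.061750) + (-0.05)(0.004750) = 0.1480125
(I − A)⁻¹ = adj(I−A) / det(I−A) ≈
  [   1.7676     0.7761     0.4755     0.2322]
  [   0.5059     1.9517     0.8910     0.2576]
  [   0.4172     0.3074     1.6029     0.1790]
  [   0.0321     0.0236     0.1233     1.5522]
Δx = (I − A)⁻¹ Δd with Δd having +25 in the Dairy component and 0 elsewhere.
So Δx_L = L_LD · (+25), where L_LD = adj(I−A)_LD / det(I−A) = 0.003500 / 0.1480125.
Δx_L = 0.003500 × (+25) / 0.1480125 = 0.0875 / 0.1480125 ≈ 0.59.

Δx_L = 0.59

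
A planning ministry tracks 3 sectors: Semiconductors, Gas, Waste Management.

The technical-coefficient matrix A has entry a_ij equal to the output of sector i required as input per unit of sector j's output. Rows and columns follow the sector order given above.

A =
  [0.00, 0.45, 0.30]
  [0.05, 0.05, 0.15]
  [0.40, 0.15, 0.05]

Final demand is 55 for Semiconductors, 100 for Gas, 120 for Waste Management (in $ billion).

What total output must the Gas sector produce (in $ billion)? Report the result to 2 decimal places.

x_G = 151.97

I − A =
  [   1.00    -0.45    -0.30]
  [  -0.05     0.95    -0.15]
  [  -0.40    -0.15     0.95]
Cofactors of I−A, C_ij = (−1)^(i+j)·(minor ij) (rows/columns in the sector order above):
  C_11 = (0.95)(0.95) − (-0.15)(-0.15) = 0.8800
  C_12 = −[(-0.05)(0.95) − (-0.15)(-0.40)] = 0.1075
  C_13 = (-0.05)(-0.15) − (0.95)(-0.40) = 0.3875
  C_21 = −[(-0.45)(0.95) − (-0.30)(-0.15)] = 0.4725
  C_22 = (1.00)(0.95) − (-0.30)(-0.40) = 0.8300
  C_23 = −[(1.00)(-0.15) − (-0.45)(-0.40)] = 0.3300
  C_31 = (-0.45)(-0.15) − (-0.30)(0.95) = 0.3525
  C_32 = −[(1.00)(-0.15) − (-0.30)(-0.05)] = 0.1650
  C_33 = (1.00)(0.95) − (-0.45)(-0.05) = 0.9275
det(I−A) = Σ_j (I−A)_1j·C_1j = (1.00)(0.8800) + (-0.45)(0.1075) + (-0.30)(0.3875) = 0.715375
adj(I−A) = Cᵀ =
  [ 0.8800   0.4725   0.3525]
  [ 0.1075   0.8300   0.1650]
  [ 0.3875   0.3300   0.9275]
(I − A)⁻¹ = adj(I−A) / det(I−A) ≈
  [   1.2301     0.6605     0.4927]
  [   0.1503     1.1602     0.2306]
  [   0.5417     0.4613     1.2965]
x = (I − A)⁻¹ d = adj(I−A)·d / det(I−A), with det(I−A) = 0.715375:
  x_S = (0.8800·55 + 0.4725·100 + 0.3525·120) / 0.715375 = 137.95 / 0.715375 ≈ 192.84
  x_G = (0.1075·55 + 0.8300·100 + 0.1650·120) / 0.715375 = 108.7125 / 0.715375 ≈ 151.97
  x_W = (0.3875·55 + 0.3300·100 + 0.9275·120) / 0.715375 = 165.6125 / 0.715375 ≈ 231.50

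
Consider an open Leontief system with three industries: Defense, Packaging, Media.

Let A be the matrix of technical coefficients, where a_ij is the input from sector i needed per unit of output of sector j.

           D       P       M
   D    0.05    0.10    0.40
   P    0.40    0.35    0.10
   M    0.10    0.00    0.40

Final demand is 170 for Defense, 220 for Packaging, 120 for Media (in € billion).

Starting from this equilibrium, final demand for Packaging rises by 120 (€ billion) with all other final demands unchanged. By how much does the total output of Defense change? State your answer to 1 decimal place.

I − A =
  [   0.95    -0.10    -0.40]
  [  -0.40     0.65    -0.10]
  [  -0.10     0.00     0.60]
Cofactors of I−A, C_ij = (−1)^(i+j)·(minor ij) (rows/columns in the sector order above):
  C_11 = (0.65)(0.60) − (-0.10)(0.00) = 0.3900
  C_12 = −[(-0.40)(0.60) − (-0.10)(-0.10)] = 0.2500
  C_13 = (-0.40)(0.00) − (0.65)(-0.10) = 0.0650
  C_21 = −[(-0.10)(0.60) − (-0.40)(0.00)] = 0.0600
  C_22 = (0.95)(0.60) − (-0.40)(-0.10) = 0.5300
  C_23 = −[(0.95)(0.00) − (-0.10)(-0.10)] = 0.0100
  C_31 = (-0.10)(-0.10) − (-0.40)(0.65) = 0.2700
  C_32 = −[(0.95)(-0.10) − (-0.40)(-0.40)] = 0.2550
  C_33 = (0.95)(0.65) − (-0.10)(-0.40) = 0.5775
det(I−A) = Σ_j (I−A)_1j·C_1j = (0.95)(0.3900) + (-0.10)(0.2500) + (-0.40)(0.0650) = 0.3195
adj(I−A) = Cᵀ =
  [ 0.3900   0.0600   0.2700]
  [ 0.2500   0.5300   0.2550]
  [ 0.0650   0.0100   0.5775]
(I − A)⁻¹ = adj(I−A) / det(I−A) ≈
  [   1.2207     0.1878     0.8451]
  [   0.7825     1.6588     0.7981]
  [   0.2034     0.0313     1.8075]
Δx = (I − A)⁻¹ Δd with Δd having +120 in the Packaging component and 0 elsewhere.
So Δx_D = L_DP · (+120), where L_DP = adj(I−A)_DP / det(I−A) = 0.0600 / 0.3195.
Δx_D = 0.0600 × (+120) / 0.3195 = 7.20 / 0.3195 ≈ 22.5.

Δx_D = 22.5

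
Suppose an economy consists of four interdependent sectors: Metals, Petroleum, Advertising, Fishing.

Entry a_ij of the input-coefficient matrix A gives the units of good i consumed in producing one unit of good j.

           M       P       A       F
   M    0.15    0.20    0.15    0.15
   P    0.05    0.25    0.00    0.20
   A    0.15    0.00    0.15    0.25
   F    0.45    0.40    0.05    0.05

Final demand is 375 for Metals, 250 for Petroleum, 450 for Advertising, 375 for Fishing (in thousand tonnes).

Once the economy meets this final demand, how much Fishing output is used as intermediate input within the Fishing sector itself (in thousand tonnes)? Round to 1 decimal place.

I − A =
  [   0.85    -0.20    -0.15    -0.15]
  [  -0.05     0.75     0.00    -0.20]
  [  -0.15     0.00     0.85    -0.25]
  [  -0.45    -0.40    -0.05     0.95]
Compute the cofactors C_ij = (−1)^(i+j)·(3×3 minor ij) of I−A; the adjugate is their transpose:
adj(I−A) = Cᵀ =
  [ 0.52825   0.22500   0.10250   0.15775]
  [ 0.11775   0.57900   0.02950   0.14825]
  [ 0.18425   0.14500   0.45650   0.17975]
  [ 0.30950   0.35800   0.08500   0.51650]
det(I−A) = Σ_j (I−A)_1j·C_1j = (0.85)(0.52825) + (-0.20)(0.11775) + (-0.15)(0.18425) + (-0.15)(0.30950) = 0.3514
(I − A)⁻¹ = adj(I−A) / det(I−A) ≈
  [   1.5033     0.6403     0.2917     0.4489]
  [   0.3351     1.6477     0.0839     0.4219]
  [   0.5243     0.4126     1.2991     0.5115]
  [   0.8808     1.0188     0.2419     1.4698]
First solve x = (I − A)⁻¹ d = adj(I−A)·d / det(I−A); in particular x_F = (0.30950·375 + 0.35800·250 + 0.08500·450 + 0.51650·375) / 0.3514 = 437.50 / 0.3514 ≈ 1245.020.
Intermediate flow from F to F: z_FF = a_FF · x_F = 0.05 × 437.50 / 0.3514 = 21.875 / 0.3514 ≈ 62.3.

z_FF = 62.3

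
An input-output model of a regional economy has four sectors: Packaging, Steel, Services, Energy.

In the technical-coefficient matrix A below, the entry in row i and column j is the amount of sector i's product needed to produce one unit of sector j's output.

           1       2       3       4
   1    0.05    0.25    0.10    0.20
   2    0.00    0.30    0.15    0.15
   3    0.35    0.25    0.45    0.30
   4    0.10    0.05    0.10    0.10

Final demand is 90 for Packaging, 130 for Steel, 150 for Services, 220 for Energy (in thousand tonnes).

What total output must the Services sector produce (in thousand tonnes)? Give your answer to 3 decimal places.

I − A =
  [   0.95    -0.25    -0.10    -0.20]
  [   0.00     0.70    -0.15    -0.15]
  [  -0.35    -0.25     0.55    -0.30]
  [  -0.10    -0.05    -0.10     0.90]
Compute the cofactors C_ij = (−1)^(i+j)·(3×3 minor ij) of I−A; the adjugate is their transpose:
adj(I−A) = Cᵀ =
  [ 0.281625   0.150750   0.115250   0.126125]
  [ 0.065250   0.389250   0.141000   0.126375]
  [ 0.242625   0.312750   0.573625   0.297250]
  [ 0.061875   0.073125   0.084375   0.292500]
det(I−A) = Σ_j (I−A)_1j·C_1j = (0.95)(0.281625) + (-0.25)(0.065250) + (-0.10)(0.242625) + (-0.20)(0.061875) = 0.21459375
(I − A)⁻¹ = adj(I−A) / det(I−A) ≈
  [   1.3124     0.7025     0.5371     0.5877]
  [   0.3041     1.8139     0.6571     0.5889]
  [   1.1306     1.4574     2.6731     1.3852]
  [   0.2883     0.3408     0.3932     1.3630]
x = (I − A)⁻¹ d = adj(I−A)·d / det(I−A), with det(I−A) = 0.21459375:
  x_1 = (0.281625·90 + 0.150750·130 + 0.115250·150 + 0.126125·220) / 0.21459375 = 89.97875 / 0.21459375 ≈ 419.298
  x_2 = (0.065250·90 + 0.389250·130 + 0.141000·150 + 0.126375·220) / 0.21459375 = 105.4275 / 0.21459375 ≈ 491.289
  x_3 = (0.242625·90 + 0.312750·130 + 0.573625·150 + 0.297250·220) / 0.21459375 = 213.9325 / 0.21459375 ≈ 996.919
  x_4 = (0.061875·90 + 0.073125·130 + 0.084375·150 + 0.292500·220) / 0.21459375 = 92.08125 / 0.21459375 ≈ 429.096

x_3 = 996.919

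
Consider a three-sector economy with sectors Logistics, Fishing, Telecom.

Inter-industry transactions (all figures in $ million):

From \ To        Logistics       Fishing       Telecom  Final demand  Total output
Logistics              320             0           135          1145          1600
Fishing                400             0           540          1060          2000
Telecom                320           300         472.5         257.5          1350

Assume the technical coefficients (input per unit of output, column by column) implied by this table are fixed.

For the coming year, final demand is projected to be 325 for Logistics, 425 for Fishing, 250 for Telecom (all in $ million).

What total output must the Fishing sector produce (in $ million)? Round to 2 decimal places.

Technical coefficients a_ij = z_ij / X_j:
  a_LL = 320/1600 = 0.20, a_FL = 400/1600 = 0.25, a_TL = 320/1600 = 0.20
  a_LF = 0/2000 = 0.00, a_FF = 0/2000 = 0.00, a_TF = 300/2000 = 0.15
  a_LT = 135/1350 = 0.10, a_FT = 540/1350 = 0.40, a_TT = 472.5/1350 = 0.35
I − A =
  [   0.80     0.00    -0.10]
  [  -0.25     1.00    -0.40]
  [  -0.20    -0.15     0.65]
Cofactors of I−A, C_ij = (−1)^(i+j)·(minor ij) (rows/columns in the sector order above):
  C_11 = (1.00)(0.65) − (-0.40)(-0.15) = 0.5900
  C_12 = −[(-0.25)(0.65) − (-0.40)(-0.20)] = 0.2425
  C_13 = (-0.25)(-0.15) − (1.00)(-0.20) = 0.2375
  C_21 = −[(0.00)(0.65) − (-0.10)(-0.15)] = 0.0150
  C_22 = (0.80)(0.65) − (-0.10)(-0.20) = 0.5000
  C_23 = −[(0.80)(-0.15) − (0.00)(-0.20)] = 0.1200
  C_31 = (0.00)(-0.40) − (-0.10)(1.00) = 0.1000
  C_32 = −[(0.80)(-0.40) − (-0.10)(-0.25)] = 0.3450
  C_33 = (0.80)(1.00) − (0.00)(-0.25) = 0.8000
det(I−A) = Σ_j (I−A)_1j·C_1j = (0.80)(0.5900) + (0.00)(0.2425) + (-0.10)(0.2375) = 0.44825
adj(I−A) = Cᵀ =
  [ 0.5900   0.0150   0.1000]
  [ 0.2425   0.5000   0.3450]
  [ 0.2375   0.1200   0.8000]
(I − A)⁻¹ = adj(I−A) / det(I−A) ≈
  [   1.3162     0.0335     0.2231]
  [   0.5410     1.1154     0.7697]
  [   0.5298     0.2677     1.7847]
x = (I − A)⁻¹ d = adj(I−A)·d / det(I−A), with det(I−A) = 0.44825:
  x_L = (0.5900·325 + 0.0150·425 + 0.1000·250) / 0.44825 = 223.125 / 0.44825 ≈ 497.77
  x_F = (0.2425·325 + 0.5000·425 + 0.3450·250) / 0.44825 = 377.5625 / 0.44825 ≈ 842.30
  x_T = (0.2375·325 + 0.1200·425 + 0.8000·250) / 0.44825 = 328.1875 / 0.44825 ≈ 732.15

x_F = 842.30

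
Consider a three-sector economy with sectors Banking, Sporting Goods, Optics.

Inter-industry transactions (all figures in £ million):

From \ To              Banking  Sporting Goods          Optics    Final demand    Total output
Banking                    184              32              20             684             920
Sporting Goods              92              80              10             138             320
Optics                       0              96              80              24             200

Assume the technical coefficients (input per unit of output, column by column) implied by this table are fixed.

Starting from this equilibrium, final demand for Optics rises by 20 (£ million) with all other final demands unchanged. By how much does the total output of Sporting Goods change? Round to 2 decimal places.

Δx_S = 2.95

Technical coefficients a_ij = z_ij / X_j:
  a_BB = 184/920 = 0.20, a_SB = 92/920 = 0.10, a_OB = 0/920 = 0.00
  a_BS = 32/320 = 0.10, a_SS = 80/320 = 0.25, a_OS = 96/320 = 0.30
  a_BO = 20/200 = 0.10, a_SO = 10/200 = 0.05, a_OO = 80/200 = 0.40
I − A =
  [   0.80    -0.10    -0.10]
  [  -0.10     0.75    -0.05]
  [   0.00    -0.30     0.60]
Cofactors of I−A, C_ij = (−1)^(i+j)·(minor ij) (rows/columns in the sector order above):
  C_11 = (0.75)(0.60) − (-0.05)(-0.30) = 0.4350
  C_12 = −[(-0.10)(0.60) − (-0.05)(0.00)] = 0.0600
  C_13 = (-0.10)(-0.30) − (0.75)(0.00) = 0.0300
  C_21 = −[(-0.10)(0.60) − (-0.10)(-0.30)] = 0.0900
  C_22 = (0.80)(0.60) − (-0.10)(0.00) = 0.4800
  C_23 = −[(0.80)(-0.30) − (-0.10)(0.00)] = 0.2400
  C_31 = (-0.10)(-0.05) − (-0.10)(0.75) = 0.0800
  C_32 = −[(0.80)(-0.05) − (-0.10)(-0.10)] = 0.0500
  C_33 = (0.80)(0.75) − (-0.10)(-0.10) = 0.5900
det(I−A) = Σ_j (I−A)_1j·C_1j = (0.80)(0.4350) + (-0.10)(0.0600) + (-0.10)(0.0300) = 0.3390
adj(I−A) = Cᵀ =
  [ 0.4350   0.0900   0.0800]
  [ 0.0600   0.4800   0.0500]
  [ 0.0300   0.2400   0.5900]
(I − A)⁻¹ = adj(I−A) / det(I−A) ≈
  [   1.2832     0.2655     0.2360]
  [   0.1770     1.4159     0.1475]
  [   0.0885     0.7080     1.7404]
Δx = (I − A)⁻¹ Δd with Δd having +20 in the Optics component and 0 elsewhere.
So Δx_S = L_SO · (+20), where L_SO = adj(I−A)_SO / det(I−A) = 0.0500 / 0.3390.
Δx_S = 0.0500 × (+20) / 0.3390 = 1.00 / 0.3390 ≈ 2.95.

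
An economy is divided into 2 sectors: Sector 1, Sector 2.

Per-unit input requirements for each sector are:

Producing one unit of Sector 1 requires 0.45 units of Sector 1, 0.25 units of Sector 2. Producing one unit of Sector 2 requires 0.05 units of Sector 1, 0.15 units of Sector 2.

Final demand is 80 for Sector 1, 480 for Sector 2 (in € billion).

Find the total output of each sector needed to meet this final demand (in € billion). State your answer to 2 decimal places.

I − A =
  [   0.55    -0.05]
  [  -0.25     0.85]
det(I−A) = (0.55)(0.85) − (-0.05)(-0.25) = 0.4550
adj(I−A) = [[0.85, 0.05], [0.25, 0.55]]
(I − A)⁻¹ = adj(I−A) / det(I−A) ≈
  [   1.8681     0.1099]
  [   0.5495     1.2088]
x = (I − A)⁻¹ d = adj(I−A)·d / det(I−A), with det(I−A) = 0.4550:
  x_1 = (0.85·80 + 0.05·480) / 0.4550 = 92.00 / 0.4550 ≈ 202.20
  x_2 = (0.25·80 + 0.55·480) / 0.4550 = 284.00 / 0.4550 ≈ 624.18

x_1 = 202.20, x_2 = 624.18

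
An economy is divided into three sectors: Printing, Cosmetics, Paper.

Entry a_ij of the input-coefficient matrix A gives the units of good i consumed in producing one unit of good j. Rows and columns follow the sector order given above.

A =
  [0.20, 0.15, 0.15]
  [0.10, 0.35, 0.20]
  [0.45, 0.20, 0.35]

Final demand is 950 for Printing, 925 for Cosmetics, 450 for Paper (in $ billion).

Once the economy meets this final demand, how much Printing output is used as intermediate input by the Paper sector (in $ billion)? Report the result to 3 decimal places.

z_13 = 467.130

I − A =
  [   0.80    -0.15    -0.15]
  [  -0.10     0.65    -0.20]
  [  -0.45    -0.20     0.65]
Cofactors of I−A, C_ij = (−1)^(i+j)·(minor ij) (rows/columns in the sector order above):
  C_11 = (0.65)(0.65) − (-0.20)(-0.20) = 0.3825
  C_12 = −[(-0.10)(0.65) − (-0.20)(-0.45)] = 0.1550
  C_13 = (-0.10)(-0.20) − (0.65)(-0.45) = 0.3125
  C_21 = −[(-0.15)(0.65) − (-0.15)(-0.20)] = 0.1275
  C_22 = (0.80)(0.65) − (-0.15)(-0.45) = 0.4525
  C_23 = −[(0.80)(-0.20) − (-0.15)(-0.45)] = 0.2275
  C_31 = (-0.15)(-0.20) − (-0.15)(0.65) = 0.1275
  C_32 = −[(0.80)(-0.20) − (-0.15)(-0.10)] = 0.1750
  C_33 = (0.80)(0.65) − (-0.15)(-0.10) = 0.5050
det(I−A) = Σ_j (I−A)_1j·C_1j = (0.80)(0.3825) + (-0.15)(0.1550) + (-0.15)(0.3125) = 0.235875
adj(I−A) = Cᵀ =
  [ 0.3825   0.1275   0.1275]
  [ 0.1550   0.4525   0.1750]
  [ 0.3125   0.2275   0.5050]
(I − A)⁻¹ = adj(I−A) / det(I−A) ≈
  [   1.6216     0.5405     0.5405]
  [   0.6571     1.9184     0.7419]
  [   1.3249     0.9645     2.1410]
First solve x = (I − A)⁻¹ d = adj(I−A)·d / det(I−A); in particular x_3 = (0.3125·950 + 0.2275·925 + 0.5050·450) / 0.235875 = 734.5625 / 0.235875 ≈ 3114.20244.
Intermediate flow from 1 to 3: z_13 = a_13 · x_3 = 0.15 × 734.5625 / 0.235875 = 110.184375 / 0.235875 ≈ 467.130.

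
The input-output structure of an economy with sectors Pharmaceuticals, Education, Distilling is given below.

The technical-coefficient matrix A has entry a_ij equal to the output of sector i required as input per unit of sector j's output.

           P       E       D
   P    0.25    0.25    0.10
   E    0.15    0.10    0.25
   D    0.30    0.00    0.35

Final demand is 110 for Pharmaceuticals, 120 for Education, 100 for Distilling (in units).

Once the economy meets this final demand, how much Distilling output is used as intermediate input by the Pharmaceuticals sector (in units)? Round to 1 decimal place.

z_DP = 80.7

I − A =
  [   0.75    -0.25    -0.10]
  [  -0.15     0.90    -0.25]
  [  -0.30     0.00     0.65]
Cofactors of I−A, C_ij = (−1)^(i+j)·(minor ij) (rows/columns in the sector order above):
  C_11 = (0.90)(0.65) − (-0.25)(0.00) = 0.5850
  C_12 = −[(-0.15)(0.65) − (-0.25)(-0.30)] = 0.1725
  C_13 = (-0.15)(0.00) − (0.90)(-0.30) = 0.2700
  C_21 = −[(-0.25)(0.65) − (-0.10)(0.00)] = 0.1625
  C_22 = (0.75)(0.65) − (-0.10)(-0.30) = 0.4575
  C_23 = −[(0.75)(0.00) − (-0.25)(-0.30)] = 0.0750
  C_31 = (-0.25)(-0.25) − (-0.10)(0.90) = 0.1525
  C_32 = −[(0.75)(-0.25) − (-0.10)(-0.15)] = 0.2025
  C_33 = (0.75)(0.90) − (-0.25)(-0.15) = 0.6375
det(I−A) = Σ_j (I−A)_1j·C_1j = (0.75)(0.5850) + (-0.25)(0.1725) + (-0.10)(0.2700) = 0.368625
adj(I−A) = Cᵀ =
  [ 0.5850   0.1625   0.1525]
  [ 0.1725   0.4575   0.2025]
  [ 0.2700   0.0750   0.6375]
(I − A)⁻¹ = adj(I−A) / det(I−A) ≈
  [   1.5870     0.4408     0.4137]
  [   0.4680     1.2411     0.5493]
  [   0.7325     0.2035     1.7294]
First solve x = (I − A)⁻¹ d = adj(I−A)·d / det(I−A); in particular x_P = (0.5850·110 + 0.1625·120 + 0.1525·100) / 0.368625 = 99.10 / 0.368625 ≈ 268.837.
Intermediate flow from D to P: z_DP = a_DP · x_P = 0.30 × 99.10 / 0.368625 = 29.73 / 0.368625 ≈ 80.7.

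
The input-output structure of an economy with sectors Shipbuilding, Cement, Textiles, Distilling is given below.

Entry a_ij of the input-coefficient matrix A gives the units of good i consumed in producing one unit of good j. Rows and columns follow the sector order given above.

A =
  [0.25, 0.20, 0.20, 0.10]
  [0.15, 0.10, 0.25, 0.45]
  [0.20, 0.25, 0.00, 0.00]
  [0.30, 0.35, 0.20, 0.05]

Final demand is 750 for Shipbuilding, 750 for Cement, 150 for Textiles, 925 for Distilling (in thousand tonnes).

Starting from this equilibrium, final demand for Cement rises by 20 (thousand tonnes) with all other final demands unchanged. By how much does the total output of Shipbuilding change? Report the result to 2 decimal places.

Δx_1 = 17.63

I − A =
  [   0.75    -0.20    -0.20    -0.10]
  [  -0.15     0.90    -0.25    -0.45]
  [  -0.20    -0.25     1.00     0.00]
  [  -0.30    -0.35    -0.20     0.95]
Compute the cofactors C_ij = (−1)^(i+j)·(3×3 minor ij) of I−A; the adjugate is their transpose:
adj(I−A) = Cᵀ =
  [ 0.615625   0.277500   0.231750   0.196250]
  [ 0.343000   0.640500   0.296625   0.339500]
  [ 0.208875   0.215625   0.435375   0.124125]
  [ 0.364750   0.369000   0.274125   0.544625]
det(I−A) = Σ_j (I−A)_1j·C_1j = (0.75)(0.615625) + (-0.20)(0.343000) + (-0.20)(0.208875) + (-0.10)(0.364750) = 0.31486875
(I − A)⁻¹ = adj(I−A) / det(I−A) ≈
  [   1.9552     0.8813     0.7360     0.6233]
  [   1.0893     2.0342     0.9421     1.0782]
  [   0.6634     0.6848     1.3827     0.3942]
  [   1.1584     1.1719     0.8706     1.7297]
Δx = (I − A)⁻¹ Δd with Δd having +20 in the Cement component and 0 elsewhere.
So Δx_1 = L_12 · (+20), where L_12 = adj(I−A)_12 / det(I−A) = 0.277500 / 0.31486875.
Δx_1 = 0.277500 × (+20) / 0.31486875 = 5.55 / 0.31486875 ≈ 17.63.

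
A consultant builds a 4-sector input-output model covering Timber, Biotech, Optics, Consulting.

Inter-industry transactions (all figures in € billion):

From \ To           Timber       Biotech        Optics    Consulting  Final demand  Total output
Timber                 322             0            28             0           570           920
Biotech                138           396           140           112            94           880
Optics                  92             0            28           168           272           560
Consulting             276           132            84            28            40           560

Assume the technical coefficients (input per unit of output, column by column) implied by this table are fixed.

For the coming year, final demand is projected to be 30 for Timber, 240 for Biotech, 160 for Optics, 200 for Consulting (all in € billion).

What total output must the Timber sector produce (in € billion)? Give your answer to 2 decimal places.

Technical coefficients a_ij = z_ij / X_j:
  a_11 = 322/920 = 0.35, a_21 = 138/920 = 0.15, a_31 = 92/920 = 0.10, a_41 = 276/920 = 0.30
  a_12 = 0/880 = 0.00, a_22 = 396/880 = 0.45, a_32 = 0/880 = 0.00, a_42 = 132/880 = 0.15
  a_13 = 28/560 = 0.05, a_23 = 140/560 = 0.25, a_33 = 28/560 = 0.05, a_43 = 84/560 = 0.15
  a_14 = 0/560 = 0.00, a_24 = 112/560 = 0.20, a_34 = 168/560 = 0.30, a_44 = 28/560 = 0.05
I − A =
  [   0.65     0.00    -0.05     0.00]
  [  -0.15     0.55    -0.25    -0.20]
  [  -0.10     0.00     0.95    -0.30]
  [  -0.30    -0.15    -0.15     0.95]
Compute the cofactors C_ij = (−1)^(i+j)·(3×3 minor ij) of I−A; the adjugate is their transpose:
adj(I−A) = Cᵀ =
  [ 0.431875   0.002250   0.024625   0.008250]
  [ 0.234875   0.548125   0.184000   0.173500]
  [ 0.105500   0.029250   0.320125   0.107250]
  [ 0.190125   0.091875   0.087375   0.336875]
det(I−A) = Σ_j (I−A)_1j·C_1j = (0.65)(0.431875) + (0.00)(0.234875) + (-0.05)(0.105500) + (0.00)(0.190125) = 0.27544375
(I − A)⁻¹ = adj(I−A) / det(I−A) ≈
  [   1.5679     0.0082     0.0894     0.0300]
  [   0.8527     1.9900     0.6680     0.6299]
  [   0.3830     0.1062     1.1622     0.3894]
  [   0.6902     0.3336     0.3172     1.2230]
x = (I − A)⁻¹ d = adj(I−A)·d / det(I−A), with det(I−A) = 0.27544375:
  x_1 = (0.431875·30 + 0.002250·240 + 0.024625·160 + 0.008250·200) / 0.27544375 = 19.08625 / 0.27544375 ≈ 69.29
  x_2 = (0.234875·30 + 0.548125·240 + 0.184000·160 + 0.173500·200) / 0.27544375 = 202.73625 / 0.27544375 ≈ 736.04
  x_3 = (0.105500·30 + 0.029250·240 + 0.320125·160 + 0.107250·200) / 0.27544375 = 82.855 / 0.27544375 ≈ 300.81
  x_4 = (0.190125·30 + 0.091875·240 + 0.087375·160 + 0.336875·200) / 0.27544375 = 109.10875 / 0.27544375 ≈ 396.12

x_1 = 69.29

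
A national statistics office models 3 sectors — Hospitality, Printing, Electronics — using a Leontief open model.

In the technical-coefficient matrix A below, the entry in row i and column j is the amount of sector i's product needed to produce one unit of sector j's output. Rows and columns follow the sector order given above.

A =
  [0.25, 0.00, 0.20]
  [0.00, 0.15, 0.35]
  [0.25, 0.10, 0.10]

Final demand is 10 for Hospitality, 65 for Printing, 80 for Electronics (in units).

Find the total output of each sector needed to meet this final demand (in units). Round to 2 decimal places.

I − A =
  [   0.75     0.00    -0.20]
  [   0.00     0.85    -0.35]
  [  -0.25    -0.10     0.90]
Cofactors of I−A, C_ij = (−1)^(i+j)·(minor ij) (rows/columns in the sector order above):
  C_11 = (0.85)(0.90) − (-0.35)(-0.10) = 0.7300
  C_12 = −[(0.00)(0.90) − (-0.35)(-0.25)] = 0.0875
  C_13 = (0.00)(-0.10) − (0.85)(-0.25) = 0.2125
  C_21 = −[(0.00)(0.90) − (-0.20)(-0.10)] = 0.0200
  C_22 = (0.75)(0.90) − (-0.20)(-0.25) = 0.6250
  C_23 = −[(0.75)(-0.10) − (0.00)(-0.25)] = 0.0750
  C_31 = (0.00)(-0.35) − (-0.20)(0.85) = 0.1700
  C_32 = −[(0.75)(-0.35) − (-0.20)(0.00)] = 0.2625
  C_33 = (0.75)(0.85) − (0.00)(0.00) = 0.6375
det(I−A) = Σ_j (I−A)_1j·C_1j = (0.75)(0.7300) + (0.00)(0.0875) + (-0.20)(0.2125) = 0.5050
adj(I−A) = Cᵀ =
  [ 0.7300   0.0200   0.1700]
  [ 0.0875   0.6250   0.2625]
  [ 0.2125   0.0750   0.6375]
(I − A)⁻¹ = adj(I−A) / det(I−A) ≈
  [   1.4455     0.0396     0.3366]
  [   0.1733     1.2376     0.5198]
  [   0.4208     0.1485     1.2624]
x = (I − A)⁻¹ d = adj(I−A)·d / det(I−A), with det(I−A) = 0.5050:
  x_1 = (0.7300·10 + 0.0200·65 + 0.1700·80) / 0.5050 = 22.20 / 0.5050 ≈ 43.96
  x_2 = (0.0875·10 + 0.6250·65 + 0.2625·80) / 0.5050 = 62.50 / 0.5050 ≈ 123.76
  x_3 = (0.2125·10 + 0.0750·65 + 0.6375·80) / 0.5050 = 58.00 / 0.5050 ≈ 114.85

x_1 = 43.96, x_2 = 123.76, x_3 = 114.85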